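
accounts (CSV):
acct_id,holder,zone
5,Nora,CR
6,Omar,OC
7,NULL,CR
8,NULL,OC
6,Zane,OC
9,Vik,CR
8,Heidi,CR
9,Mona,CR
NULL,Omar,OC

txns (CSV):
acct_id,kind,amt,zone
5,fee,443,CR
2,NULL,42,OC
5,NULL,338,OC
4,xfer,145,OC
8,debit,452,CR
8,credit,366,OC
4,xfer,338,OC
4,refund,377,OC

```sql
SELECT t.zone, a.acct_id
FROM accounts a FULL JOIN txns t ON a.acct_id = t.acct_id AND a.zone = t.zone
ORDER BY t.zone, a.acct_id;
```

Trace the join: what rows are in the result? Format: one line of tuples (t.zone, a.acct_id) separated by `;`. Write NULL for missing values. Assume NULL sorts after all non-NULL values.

(CR, 5); (CR, 8); (OC, 8); (OC, NULL); (OC, NULL); (OC, NULL); (OC, NULL); (OC, NULL); (NULL, 6); (NULL, 6); (NULL, 7); (NULL, 9); (NULL, 9); (NULL, NULL)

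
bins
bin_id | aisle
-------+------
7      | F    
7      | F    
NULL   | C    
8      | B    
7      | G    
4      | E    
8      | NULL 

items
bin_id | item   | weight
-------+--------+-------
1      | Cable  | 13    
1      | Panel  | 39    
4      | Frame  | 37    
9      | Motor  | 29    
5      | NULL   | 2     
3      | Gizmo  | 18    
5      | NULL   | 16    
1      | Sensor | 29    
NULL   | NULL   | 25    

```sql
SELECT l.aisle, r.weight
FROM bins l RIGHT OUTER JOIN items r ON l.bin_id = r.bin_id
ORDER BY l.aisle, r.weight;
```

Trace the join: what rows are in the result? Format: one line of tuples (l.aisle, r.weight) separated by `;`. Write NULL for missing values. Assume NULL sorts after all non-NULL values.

RIGHT JOIN keeps every row from `items`; unmatched rows get NULL for `bins`'s columns.
Matching on l.bin_id = r.bin_id. A NULL in a compared column never satisfies the condition.
- l row (bin_id=7): no match.
- l row (bin_id=7): no match.
- l row (bin_id=NULL): no match.
- l row (bin_id=8): no match.
- l row (bin_id=7): no match.
- l row (bin_id=4): matches 1 r row(s) → 1 output row(s).
- l row (bin_id=8): no match.
- 8 r row(s) had no l match → kept, l columns NULL.
After projecting and ordering:
l.aisle | r.weight
E | 37
NULL | 2
NULL | 13
NULL | 16
NULL | 18
NULL | 25
NULL | 29
NULL | 29
NULL | 39

(E, 37); (NULL, 2); (NULL, 13); (NULL, 16); (NULL, 18); (NULL, 25); (NULL, 29); (NULL, 29); (NULL, 39)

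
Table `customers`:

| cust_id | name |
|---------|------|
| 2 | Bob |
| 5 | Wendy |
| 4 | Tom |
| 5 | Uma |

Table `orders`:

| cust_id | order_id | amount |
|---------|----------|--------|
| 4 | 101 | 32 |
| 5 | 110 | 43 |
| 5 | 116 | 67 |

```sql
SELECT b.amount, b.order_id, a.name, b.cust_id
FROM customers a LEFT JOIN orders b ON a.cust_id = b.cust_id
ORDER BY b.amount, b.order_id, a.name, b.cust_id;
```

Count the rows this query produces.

6

LEFT JOIN keeps every row from `customers`; unmatched rows get NULL for `orders`'s columns.
Matching on a.cust_id = b.cust_id.
Matched pairs: 5; unmatched a rows kept: 1.
Total: 5 matched + 1 padded = 6 rows.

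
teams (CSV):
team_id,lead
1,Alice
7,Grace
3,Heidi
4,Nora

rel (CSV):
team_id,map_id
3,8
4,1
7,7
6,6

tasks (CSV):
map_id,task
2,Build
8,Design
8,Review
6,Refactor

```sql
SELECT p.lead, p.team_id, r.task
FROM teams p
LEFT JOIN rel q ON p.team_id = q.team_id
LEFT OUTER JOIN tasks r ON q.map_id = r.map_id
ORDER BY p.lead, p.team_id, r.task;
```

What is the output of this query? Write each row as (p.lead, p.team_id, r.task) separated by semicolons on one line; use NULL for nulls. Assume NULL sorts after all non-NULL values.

(Alice, 1, NULL); (Grace, 7, NULL); (Heidi, 3, Design); (Heidi, 3, Review); (Nora, 4, NULL)

Step 1 — p LEFT JOIN q on team_id → 4 row(s).
Then LEFT JOIN `tasks r` on map_id: each of those 4 rows is kept; rows whose q.map_id has no match in r get NULL for r's columns.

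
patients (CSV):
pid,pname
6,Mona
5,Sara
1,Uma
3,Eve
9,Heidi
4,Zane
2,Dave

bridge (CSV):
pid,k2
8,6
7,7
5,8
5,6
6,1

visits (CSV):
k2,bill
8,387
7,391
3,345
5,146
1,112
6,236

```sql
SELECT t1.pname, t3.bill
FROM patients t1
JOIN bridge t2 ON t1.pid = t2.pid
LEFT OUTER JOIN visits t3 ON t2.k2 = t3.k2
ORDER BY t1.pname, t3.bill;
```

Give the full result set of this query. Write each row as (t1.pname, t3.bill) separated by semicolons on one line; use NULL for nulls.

Evaluate left to right. First `patients t1 INNER JOIN bridge t2` on pid: 3 row(s).
Then LEFT JOIN `visits t3` on k2: each of those 3 rows is kept; rows whose t2.k2 has no match in t3 get NULL for t3's columns.

(Mona, 112); (Sara, 236); (Sara, 387)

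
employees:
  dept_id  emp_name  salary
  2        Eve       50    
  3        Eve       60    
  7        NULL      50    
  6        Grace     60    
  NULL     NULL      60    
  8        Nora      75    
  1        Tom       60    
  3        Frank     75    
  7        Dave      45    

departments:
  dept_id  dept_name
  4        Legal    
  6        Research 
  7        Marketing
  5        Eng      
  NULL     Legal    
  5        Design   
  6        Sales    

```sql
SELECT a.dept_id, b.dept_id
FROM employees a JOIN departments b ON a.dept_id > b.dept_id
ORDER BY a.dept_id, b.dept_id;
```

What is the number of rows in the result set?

INNER JOIN keeps only pairs where the ON condition holds.
Matching on a.dept_id > b.dept_id. A NULL in a compared column never satisfies the condition.
- a (dept_id=2) has no partner → excluded.
- a (dept_id=3) has no partner → excluded.
- a (dept_id=7) pairs with 5 row(s) of b.
- a (dept_id=6) pairs with 3 row(s) of b.
- a (dept_id=NULL) has no partner → excluded.
- a (dept_id=8) pairs with 6 row(s) of b.
- a (dept_id=1) has no partner → excluded.
- a (dept_id=3) has no partner → excluded.
- a (dept_id=7) pairs with 5 row(s) of b.
Total: 19 rows.

19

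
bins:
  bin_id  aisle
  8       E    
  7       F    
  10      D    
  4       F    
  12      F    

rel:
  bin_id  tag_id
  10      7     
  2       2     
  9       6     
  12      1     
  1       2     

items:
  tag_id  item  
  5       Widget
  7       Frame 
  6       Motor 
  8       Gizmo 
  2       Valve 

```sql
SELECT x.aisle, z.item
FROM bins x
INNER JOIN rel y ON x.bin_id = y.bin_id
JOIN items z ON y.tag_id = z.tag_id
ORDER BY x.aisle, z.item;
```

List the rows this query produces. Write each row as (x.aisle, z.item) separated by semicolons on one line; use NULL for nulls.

(D, Frame)

Joins associate left-to-right: bins INNER JOIN rel on bin_id gives 2 intermediate row(s).
Then INNER JOIN `items z` on tag_id: keep only rows whose y.tag_id appears in z.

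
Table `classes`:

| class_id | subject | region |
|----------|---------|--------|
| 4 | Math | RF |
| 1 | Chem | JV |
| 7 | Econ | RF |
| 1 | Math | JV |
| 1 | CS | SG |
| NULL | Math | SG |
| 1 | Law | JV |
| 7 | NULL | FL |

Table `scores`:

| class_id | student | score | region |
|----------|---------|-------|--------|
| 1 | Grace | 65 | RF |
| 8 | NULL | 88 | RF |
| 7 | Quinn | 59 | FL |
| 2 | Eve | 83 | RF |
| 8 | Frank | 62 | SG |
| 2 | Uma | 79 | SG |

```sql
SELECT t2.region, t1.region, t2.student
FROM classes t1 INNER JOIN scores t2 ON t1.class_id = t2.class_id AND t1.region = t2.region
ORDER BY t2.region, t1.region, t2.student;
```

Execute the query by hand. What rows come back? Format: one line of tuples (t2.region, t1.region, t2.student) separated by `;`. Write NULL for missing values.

(FL, FL, Quinn)

INNER JOIN keeps only pairs where the ON condition holds.
Matching on t1.class_id = t2.class_id AND t1.region = t2.region. A NULL in a compared column never satisfies the condition.
- t1 row (class_id=4, region=RF): no match → dropped.
- t1 row (class_id=1, region=JV): no match → dropped.
- t1 row (class_id=7, region=RF): no match → dropped.
- t1 row (class_id=1, region=JV): no match → dropped.
- t1 row (class_id=1, region=SG): no match → dropped.
- t1 row (class_id=NULL, region=SG): no match → dropped.
- t1 row (class_id=1, region=JV): no match → dropped.
- t1 row (class_id=7, region=FL): matches 1 t2 row(s) → 1 output row(s).
After projecting and ordering:
t2.region | t1.region | t2.student
FL | FL | Quinn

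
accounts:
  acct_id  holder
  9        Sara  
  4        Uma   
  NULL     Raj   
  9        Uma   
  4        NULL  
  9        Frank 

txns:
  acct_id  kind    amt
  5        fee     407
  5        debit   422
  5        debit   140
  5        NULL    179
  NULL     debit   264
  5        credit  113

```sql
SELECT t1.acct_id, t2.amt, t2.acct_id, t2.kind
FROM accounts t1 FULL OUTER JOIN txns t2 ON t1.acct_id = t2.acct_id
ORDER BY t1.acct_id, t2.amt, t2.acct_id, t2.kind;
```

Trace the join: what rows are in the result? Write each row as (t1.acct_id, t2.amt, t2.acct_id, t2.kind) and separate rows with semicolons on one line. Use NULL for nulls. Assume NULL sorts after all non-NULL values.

(4, NULL, NULL, NULL); (4, NULL, NULL, NULL); (9, NULL, NULL, NULL); (9, NULL, NULL, NULL); (9, NULL, NULL, NULL); (NULL, 113, 5, credit); (NULL, 140, 5, debit); (NULL, 179, 5, NULL); (NULL, 264, NULL, debit); (NULL, 407, 5, fee); (NULL, 422, 5, debit); (NULL, NULL, NULL, NULL)

FULL OUTER JOIN keeps every row from both sides; unmatched rows get NULL for the other side's columns.
Matching on t1.acct_id = t2.acct_id. A NULL in a compared column never satisfies the condition.
- t1 row (acct_id=9): no match → kept, t2 columns NULL.
- t1 row (acct_id=4): no match → kept, t2 columns NULL.
- t1 row (acct_id=NULL): no match → kept, t2 columns NULL.
- t1 row (acct_id=9): no match → kept, t2 columns NULL.
- t1 row (acct_id=4): no match → kept, t2 columns NULL.
- t1 row (acct_id=9): no match → kept, t2 columns NULL.
- 6 row(s) from t2 found no t1 partner → padded with NULL.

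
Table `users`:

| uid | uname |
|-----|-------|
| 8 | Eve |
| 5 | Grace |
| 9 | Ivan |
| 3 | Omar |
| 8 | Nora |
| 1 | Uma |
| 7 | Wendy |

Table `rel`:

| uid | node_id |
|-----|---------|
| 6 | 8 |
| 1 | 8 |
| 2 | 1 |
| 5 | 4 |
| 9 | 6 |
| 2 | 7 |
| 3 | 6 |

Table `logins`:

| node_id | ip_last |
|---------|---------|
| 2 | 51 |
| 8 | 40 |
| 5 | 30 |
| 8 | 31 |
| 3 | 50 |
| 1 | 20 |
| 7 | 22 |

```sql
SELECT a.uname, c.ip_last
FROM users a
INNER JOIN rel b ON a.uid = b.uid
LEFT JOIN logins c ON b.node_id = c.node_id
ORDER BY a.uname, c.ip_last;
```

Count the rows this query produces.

Step 1 — a INNER JOIN b on uid → 4 row(s).
Then LEFT JOIN `logins c` on node_id: each of those 4 rows is kept; rows whose b.node_id has no match in c get NULL for c's columns.
Result: 5 row(s).

5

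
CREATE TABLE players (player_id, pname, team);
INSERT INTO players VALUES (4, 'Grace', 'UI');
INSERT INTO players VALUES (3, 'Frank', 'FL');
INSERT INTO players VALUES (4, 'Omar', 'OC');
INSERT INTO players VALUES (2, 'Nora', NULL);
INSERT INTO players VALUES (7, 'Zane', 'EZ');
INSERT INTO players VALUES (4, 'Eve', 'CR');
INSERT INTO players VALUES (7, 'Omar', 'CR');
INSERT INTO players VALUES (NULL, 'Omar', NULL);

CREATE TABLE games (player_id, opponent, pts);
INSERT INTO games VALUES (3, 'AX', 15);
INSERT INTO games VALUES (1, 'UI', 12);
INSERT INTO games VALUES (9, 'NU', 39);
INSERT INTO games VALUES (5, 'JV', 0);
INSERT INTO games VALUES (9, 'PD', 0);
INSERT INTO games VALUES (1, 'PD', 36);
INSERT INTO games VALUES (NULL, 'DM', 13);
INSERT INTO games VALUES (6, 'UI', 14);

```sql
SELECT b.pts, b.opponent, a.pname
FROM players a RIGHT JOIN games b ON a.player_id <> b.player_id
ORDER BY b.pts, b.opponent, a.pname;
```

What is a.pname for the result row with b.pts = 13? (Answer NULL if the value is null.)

NULL

RIGHT JOIN keeps every row from `games`; unmatched rows get NULL for `players`'s columns.
Matching on a.player_id <> b.player_id. A NULL in a compared column never satisfies the condition.
Matched pairs: 48; unmatched b rows kept: 1.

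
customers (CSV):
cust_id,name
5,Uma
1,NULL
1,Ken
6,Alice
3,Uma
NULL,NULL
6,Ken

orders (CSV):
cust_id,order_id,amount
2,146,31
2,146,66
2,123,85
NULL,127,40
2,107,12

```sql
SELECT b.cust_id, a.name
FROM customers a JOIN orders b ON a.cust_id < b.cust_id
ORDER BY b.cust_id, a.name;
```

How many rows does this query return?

INNER JOIN keeps only pairs where the ON condition holds.
Matching on a.cust_id < b.cust_id. A NULL in a compared column never satisfies the condition.
- a row (cust_id=5): no match → dropped.
- a row (cust_id=1): matches 4 b row(s) → 4 output row(s).
- a row (cust_id=1): matches 4 b row(s) → 4 output row(s).
- a row (cust_id=6): no match → dropped.
- a row (cust_id=3): no match → dropped.
- a row (cust_id=NULL): no match → dropped.
- a row (cust_id=6): no match → dropped.
Total: 8 rows.

8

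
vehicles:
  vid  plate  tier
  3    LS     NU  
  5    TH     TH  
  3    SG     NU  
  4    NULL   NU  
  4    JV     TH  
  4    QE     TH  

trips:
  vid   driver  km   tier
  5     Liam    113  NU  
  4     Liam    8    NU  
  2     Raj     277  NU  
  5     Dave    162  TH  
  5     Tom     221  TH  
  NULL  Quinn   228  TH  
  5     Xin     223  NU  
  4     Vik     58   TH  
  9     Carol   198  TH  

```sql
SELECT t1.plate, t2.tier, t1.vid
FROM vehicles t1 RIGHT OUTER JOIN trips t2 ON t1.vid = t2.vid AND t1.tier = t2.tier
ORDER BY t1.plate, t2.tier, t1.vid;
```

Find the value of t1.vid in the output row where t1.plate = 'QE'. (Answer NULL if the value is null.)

4

RIGHT JOIN keeps every row from `trips`; unmatched rows get NULL for `vehicles`'s columns.
Matching on t1.vid = t2.vid AND t1.tier = t2.tier. A NULL in a compared column never satisfies the condition.
- t1[0] vid=3, tier=NU → no match.
- t1[1] vid=5, tier=TH → 2 match(es) in t2 → 2 row(s).
- t1[2] vid=3, tier=NU → no match.
- t1[3] vid=4, tier=NU → 1 match(es) in t2 → 1 row(s).
- t1[4] vid=4, tier=TH → 1 match(es) in t2 → 1 row(s).
- t1[5] vid=4, tier=TH → 1 match(es) in t2 → 1 row(s).
- 5 row(s) from t2 found no t1 partner → padded with NULL.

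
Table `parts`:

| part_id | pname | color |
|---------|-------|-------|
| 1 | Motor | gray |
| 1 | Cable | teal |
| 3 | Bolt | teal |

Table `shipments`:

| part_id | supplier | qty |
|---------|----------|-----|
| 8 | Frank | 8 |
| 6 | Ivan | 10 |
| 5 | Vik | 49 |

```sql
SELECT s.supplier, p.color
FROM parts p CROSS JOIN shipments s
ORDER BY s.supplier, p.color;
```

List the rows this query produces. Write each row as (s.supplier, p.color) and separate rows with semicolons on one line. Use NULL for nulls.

(Frank, gray); (Frank, teal); (Frank, teal); (Ivan, gray); (Ivan, teal); (Ivan, teal); (Vik, gray); (Vik, teal); (Vik, teal)

CROSS JOIN pairs every row of `parts` with every row of `shipments`: 3 × 3 = 9 rows.
After projecting and ordering:
s.supplier | p.color
Frank | gray
Frank | teal
Frank | teal
Ivan | gray
Ivan | teal
Ivan | teal
Vik | gray
Vik | teal
Vik | teal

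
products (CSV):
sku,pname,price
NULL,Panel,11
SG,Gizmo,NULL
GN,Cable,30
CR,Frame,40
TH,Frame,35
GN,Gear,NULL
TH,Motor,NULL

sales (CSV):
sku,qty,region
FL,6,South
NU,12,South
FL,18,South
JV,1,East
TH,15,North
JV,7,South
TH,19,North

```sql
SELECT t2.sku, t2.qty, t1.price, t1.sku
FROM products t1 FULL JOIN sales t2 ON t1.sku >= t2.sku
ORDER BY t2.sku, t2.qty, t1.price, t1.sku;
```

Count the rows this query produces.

FULL OUTER JOIN keeps every row from both sides; unmatched rows get NULL for the other side's columns.
Matching on t1.sku >= t2.sku. A NULL in a compared column never satisfies the condition.
Matched pairs: 23; unmatched t1 rows kept: 2; unmatched t2 rows kept: 0.
Total: 23 matched + 2 padded = 25 rows.

25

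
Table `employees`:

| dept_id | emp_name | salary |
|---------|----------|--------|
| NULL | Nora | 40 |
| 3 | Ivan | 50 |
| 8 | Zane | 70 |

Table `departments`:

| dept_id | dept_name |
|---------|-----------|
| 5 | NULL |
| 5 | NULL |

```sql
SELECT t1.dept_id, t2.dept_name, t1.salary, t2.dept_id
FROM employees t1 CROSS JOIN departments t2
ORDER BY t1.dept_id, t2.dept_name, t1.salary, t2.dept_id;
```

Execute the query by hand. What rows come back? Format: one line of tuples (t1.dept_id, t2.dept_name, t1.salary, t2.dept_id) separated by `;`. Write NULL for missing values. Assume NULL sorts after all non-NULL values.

(3, NULL, 50, 5); (3, NULL, 50, 5); (8, NULL, 70, 5); (8, NULL, 70, 5); (NULL, NULL, 40, 5); (NULL, NULL, 40, 5)

CROSS JOIN pairs every row of `employees` with every row of `departments`: 3 × 2 = 6 rows.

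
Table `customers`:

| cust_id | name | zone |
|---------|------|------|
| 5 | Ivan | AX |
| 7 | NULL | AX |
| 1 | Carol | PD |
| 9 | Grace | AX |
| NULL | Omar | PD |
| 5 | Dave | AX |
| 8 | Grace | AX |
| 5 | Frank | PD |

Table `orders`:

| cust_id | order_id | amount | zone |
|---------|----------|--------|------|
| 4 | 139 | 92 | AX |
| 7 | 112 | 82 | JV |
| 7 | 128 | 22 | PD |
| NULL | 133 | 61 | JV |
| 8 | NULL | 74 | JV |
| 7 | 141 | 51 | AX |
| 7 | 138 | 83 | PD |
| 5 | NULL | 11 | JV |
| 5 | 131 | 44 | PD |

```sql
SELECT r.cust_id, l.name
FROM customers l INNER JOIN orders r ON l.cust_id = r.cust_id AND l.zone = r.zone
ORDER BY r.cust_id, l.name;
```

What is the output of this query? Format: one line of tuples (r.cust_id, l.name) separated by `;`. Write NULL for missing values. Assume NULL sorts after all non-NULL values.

(5, Frank); (7, NULL)

INNER JOIN keeps only pairs where the ON condition holds.
Matching on l.cust_id = r.cust_id AND l.zone = r.zone. A NULL in a compared column never satisfies the condition.
- l[0] cust_id=5, zone=AX → no match; dropped.
- l[1] cust_id=7, zone=AX → 1 match(es) in r → 1 row(s).
- l[2] cust_id=1, zone=PD → no match; dropped.
- l[3] cust_id=9, zone=AX → no match; dropped.
- l[4] cust_id=NULL, zone=PD → no match; dropped.
- l[5] cust_id=5, zone=AX → no match; dropped.
- l[6] cust_id=8, zone=AX → no match; dropped.
- l[7] cust_id=5, zone=PD → 1 match(es) in r → 1 row(s).
After projecting and ordering:
r.cust_id | l.name
5 | Frank
7 | NULL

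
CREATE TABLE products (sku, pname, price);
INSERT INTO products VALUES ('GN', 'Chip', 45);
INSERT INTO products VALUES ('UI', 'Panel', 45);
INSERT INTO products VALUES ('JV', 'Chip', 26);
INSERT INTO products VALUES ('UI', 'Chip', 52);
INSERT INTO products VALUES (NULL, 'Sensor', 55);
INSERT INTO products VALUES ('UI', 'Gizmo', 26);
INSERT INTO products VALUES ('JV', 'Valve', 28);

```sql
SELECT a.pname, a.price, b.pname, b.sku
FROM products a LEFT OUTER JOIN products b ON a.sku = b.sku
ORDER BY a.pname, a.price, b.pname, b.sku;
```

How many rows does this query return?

LEFT JOIN keeps every row from `products a`; unmatched rows get NULL for `products b`'s columns.
Matching on a.sku = b.sku. A NULL in a compared column never satisfies the condition.
Matched pairs: 14; unmatched a rows kept: 1.
Total: 14 matched + 1 padded = 15 rows.

15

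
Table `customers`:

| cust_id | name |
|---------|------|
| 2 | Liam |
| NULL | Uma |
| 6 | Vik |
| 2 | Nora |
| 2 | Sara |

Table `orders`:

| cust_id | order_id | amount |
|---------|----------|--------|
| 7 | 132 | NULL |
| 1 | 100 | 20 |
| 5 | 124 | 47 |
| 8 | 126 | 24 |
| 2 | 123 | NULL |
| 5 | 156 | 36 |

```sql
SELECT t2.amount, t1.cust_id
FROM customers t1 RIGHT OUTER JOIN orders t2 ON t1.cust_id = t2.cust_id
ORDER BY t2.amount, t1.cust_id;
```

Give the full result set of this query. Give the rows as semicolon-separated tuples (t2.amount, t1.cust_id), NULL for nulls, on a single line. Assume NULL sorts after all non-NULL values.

RIGHT JOIN keeps every row from `orders`; unmatched rows get NULL for `customers`'s columns.
Matching on t1.cust_id = t2.cust_id. A NULL in a compared column never satisfies the condition.
- t1 (cust_id=2) pairs with 1 row(s) of t2.
- t1 (cust_id=NULL) has no partner in t2.
- t1 (cust_id=6) has no partner in t2.
- t1 (cust_id=2) pairs with 1 row(s) of t2.
- t1 (cust_id=2) pairs with 1 row(s) of t2.
- plus 5 unmatched t2 row(s), each kept with NULL t1 columns.
After projecting and ordering:
t2.amount | t1.cust_id
20 | NULL
24 | NULL
36 | NULL
47 | NULL
NULL | 2
NULL | 2
NULL | 2
NULL | NULL

(20, NULL); (24, NULL); (36, NULL); (47, NULL); (NULL, 2); (NULL, 2); (NULL, 2); (NULL, NULL)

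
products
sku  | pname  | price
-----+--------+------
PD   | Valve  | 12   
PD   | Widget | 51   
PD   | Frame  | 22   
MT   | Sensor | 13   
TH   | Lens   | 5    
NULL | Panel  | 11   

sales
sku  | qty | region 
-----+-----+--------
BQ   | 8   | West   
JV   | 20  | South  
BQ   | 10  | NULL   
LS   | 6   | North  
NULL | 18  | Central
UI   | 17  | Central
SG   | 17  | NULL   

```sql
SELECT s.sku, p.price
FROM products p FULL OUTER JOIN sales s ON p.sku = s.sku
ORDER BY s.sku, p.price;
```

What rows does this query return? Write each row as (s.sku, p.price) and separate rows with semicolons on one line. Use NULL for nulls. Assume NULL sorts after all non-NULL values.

(BQ, NULL); (BQ, NULL); (JV, NULL); (LS, NULL); (SG, NULL); (UI, NULL); (NULL, 5); (NULL, 11); (NULL, 12); (NULL, 13); (NULL, 22); (NULL, 51); (NULL, NULL)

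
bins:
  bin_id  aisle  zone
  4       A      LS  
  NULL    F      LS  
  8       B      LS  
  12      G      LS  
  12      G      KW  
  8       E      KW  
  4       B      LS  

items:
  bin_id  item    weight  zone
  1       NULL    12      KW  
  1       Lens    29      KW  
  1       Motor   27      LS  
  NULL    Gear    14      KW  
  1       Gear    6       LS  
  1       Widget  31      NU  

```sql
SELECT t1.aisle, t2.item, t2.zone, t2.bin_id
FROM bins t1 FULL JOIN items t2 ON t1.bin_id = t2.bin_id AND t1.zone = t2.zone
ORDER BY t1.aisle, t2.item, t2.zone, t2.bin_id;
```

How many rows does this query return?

13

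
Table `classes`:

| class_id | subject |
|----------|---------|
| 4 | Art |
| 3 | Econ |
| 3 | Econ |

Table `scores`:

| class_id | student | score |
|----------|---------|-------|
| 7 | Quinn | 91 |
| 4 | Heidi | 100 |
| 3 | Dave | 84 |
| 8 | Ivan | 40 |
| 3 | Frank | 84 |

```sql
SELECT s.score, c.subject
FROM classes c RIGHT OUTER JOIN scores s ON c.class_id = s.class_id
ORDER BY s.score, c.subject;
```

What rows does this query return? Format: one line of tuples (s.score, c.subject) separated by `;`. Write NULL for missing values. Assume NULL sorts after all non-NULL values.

(40, NULL); (84, Econ); (84, Econ); (84, Econ); (84, Econ); (91, NULL); (100, Art)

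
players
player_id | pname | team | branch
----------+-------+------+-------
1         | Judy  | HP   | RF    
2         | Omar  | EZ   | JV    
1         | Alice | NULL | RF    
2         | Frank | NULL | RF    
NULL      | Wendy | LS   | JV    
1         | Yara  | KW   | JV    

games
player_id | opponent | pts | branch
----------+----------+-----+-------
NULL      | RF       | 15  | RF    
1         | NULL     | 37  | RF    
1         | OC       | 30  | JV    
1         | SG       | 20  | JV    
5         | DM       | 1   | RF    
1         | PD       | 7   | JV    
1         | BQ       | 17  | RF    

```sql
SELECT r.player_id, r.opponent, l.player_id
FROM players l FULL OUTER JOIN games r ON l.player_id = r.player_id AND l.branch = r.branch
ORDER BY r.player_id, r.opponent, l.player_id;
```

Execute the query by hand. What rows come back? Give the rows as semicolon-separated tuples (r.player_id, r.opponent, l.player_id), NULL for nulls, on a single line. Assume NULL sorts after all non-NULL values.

(1, BQ, 1); (1, BQ, 1); (1, OC, 1); (1, PD, 1); (1, SG, 1); (1, NULL, 1); (1, NULL, 1); (5, DM, NULL); (NULL, RF, NULL); (NULL, NULL, 2); (NULL, NULL, 2); (NULL, NULL, NULL)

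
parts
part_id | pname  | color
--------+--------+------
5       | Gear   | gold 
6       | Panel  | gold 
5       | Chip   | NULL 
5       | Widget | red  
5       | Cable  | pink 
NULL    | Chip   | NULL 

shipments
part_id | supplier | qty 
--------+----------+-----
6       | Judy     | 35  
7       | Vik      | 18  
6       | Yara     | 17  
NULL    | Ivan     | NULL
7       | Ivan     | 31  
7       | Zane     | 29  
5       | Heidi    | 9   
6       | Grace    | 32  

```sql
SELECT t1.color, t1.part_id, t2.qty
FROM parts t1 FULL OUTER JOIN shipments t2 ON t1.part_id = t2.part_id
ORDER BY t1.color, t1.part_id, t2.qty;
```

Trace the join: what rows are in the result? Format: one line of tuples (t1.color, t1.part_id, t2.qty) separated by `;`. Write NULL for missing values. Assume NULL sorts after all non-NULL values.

(gold, 5, 9); (gold, 6, 17); (gold, 6, 32); (gold, 6, 35); (pink, 5, 9); (red, 5, 9); (NULL, 5, 9); (NULL, NULL, 18); (NULL, NULL, 29); (NULL, NULL, 31); (NULL, NULL, NULL); (NULL, NULL, NULL)

FULL OUTER JOIN keeps every row from both sides; unmatched rows get NULL for the other side's columns.
Matching on t1.part_id = t2.part_id. A NULL in a compared column never satisfies the condition.
Matched pairs: 7; unmatched t1 rows kept: 1; unmatched t2 rows kept: 4.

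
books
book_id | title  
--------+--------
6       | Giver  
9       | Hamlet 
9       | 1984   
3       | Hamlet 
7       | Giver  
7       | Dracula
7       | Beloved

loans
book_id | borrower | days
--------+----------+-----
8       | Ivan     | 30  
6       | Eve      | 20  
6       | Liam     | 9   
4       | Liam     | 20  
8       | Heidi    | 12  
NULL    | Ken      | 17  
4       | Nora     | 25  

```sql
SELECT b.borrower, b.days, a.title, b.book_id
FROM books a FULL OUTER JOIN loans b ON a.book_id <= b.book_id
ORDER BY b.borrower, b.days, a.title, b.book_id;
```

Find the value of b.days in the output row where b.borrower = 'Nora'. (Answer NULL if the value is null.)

25

FULL OUTER JOIN keeps every row from both sides; unmatched rows get NULL for the other side's columns.
Matching on a.book_id <= b.book_id. A NULL in a compared column never satisfies the condition.
- book_id=6: 4 matching b row(s), so 4 row(s) emitted.
- book_id=9: no b row matches, row kept with b columns NULL.
- book_id=9: no b row matches, row kept with b columns NULL.
- book_id=3: 6 matching b row(s), so 6 row(s) emitted.
- book_id=7: 2 matching b row(s), so 2 row(s) emitted.
- book_id=7: 2 matching b row(s), so 2 row(s) emitted.
- book_id=7: 2 matching b row(s), so 2 row(s) emitted.
- 1 b row(s) had no a match → kept, a columns NULL.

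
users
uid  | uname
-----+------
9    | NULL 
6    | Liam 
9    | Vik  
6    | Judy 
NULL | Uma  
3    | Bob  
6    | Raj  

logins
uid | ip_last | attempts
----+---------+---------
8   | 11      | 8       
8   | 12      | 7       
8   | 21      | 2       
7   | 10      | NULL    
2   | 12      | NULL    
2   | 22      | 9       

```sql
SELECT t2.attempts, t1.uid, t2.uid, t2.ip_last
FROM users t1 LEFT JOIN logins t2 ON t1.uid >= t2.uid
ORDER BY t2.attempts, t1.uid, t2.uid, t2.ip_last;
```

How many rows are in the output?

21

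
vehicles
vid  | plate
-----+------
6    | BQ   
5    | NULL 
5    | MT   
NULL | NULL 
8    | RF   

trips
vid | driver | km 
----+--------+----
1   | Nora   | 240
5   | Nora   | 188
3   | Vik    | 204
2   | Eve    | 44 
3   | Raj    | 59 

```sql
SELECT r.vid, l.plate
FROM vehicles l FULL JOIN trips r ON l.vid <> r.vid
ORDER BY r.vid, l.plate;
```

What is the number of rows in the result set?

FULL OUTER JOIN keeps every row from both sides; unmatched rows get NULL for the other side's columns.
Matching on l.vid <> r.vid. A NULL in a compared column never satisfies the condition.
- l row (vid=6): matches 5 r row(s) → 5 output row(s).
- l row (vid=5): matches 4 r row(s) → 4 output row(s).
- l row (vid=5): matches 4 r row(s) → 4 output row(s).
- l row (vid=NULL): no match → kept, r columns NULL.
- l row (vid=8): matches 5 r row(s) → 5 output row(s).
Total: 18 matched + 1 padded = 19 rows.

19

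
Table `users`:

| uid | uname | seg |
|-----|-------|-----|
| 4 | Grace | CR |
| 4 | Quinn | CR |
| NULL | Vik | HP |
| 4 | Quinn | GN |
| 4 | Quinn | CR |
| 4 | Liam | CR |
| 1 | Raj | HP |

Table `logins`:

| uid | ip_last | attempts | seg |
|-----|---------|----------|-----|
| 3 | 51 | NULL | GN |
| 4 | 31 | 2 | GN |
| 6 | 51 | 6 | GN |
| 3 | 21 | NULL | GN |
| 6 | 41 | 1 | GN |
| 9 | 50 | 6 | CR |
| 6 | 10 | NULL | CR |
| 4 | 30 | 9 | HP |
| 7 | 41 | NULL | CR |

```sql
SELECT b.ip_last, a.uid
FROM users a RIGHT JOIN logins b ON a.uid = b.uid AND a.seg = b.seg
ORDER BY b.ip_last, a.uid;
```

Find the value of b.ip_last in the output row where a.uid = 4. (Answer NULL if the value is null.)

31

RIGHT JOIN keeps every row from `logins`; unmatched rows get NULL for `users`'s columns.
Matching on a.uid = b.uid AND a.seg = b.seg. A NULL in a compared column never satisfies the condition.
- a row (uid=4, seg=CR): no match.
- a row (uid=4, seg=CR): no match.
- a row (uid=NULL, seg=HP): no match.
- a row (uid=4, seg=GN): matches 1 b row(s) → 1 output row(s).
- a row (uid=4, seg=CR): no match.
- a row (uid=4, seg=CR): no match.
- a row (uid=1, seg=HP): no match.
- 8 b row(s) had no a match → kept, a columns NULL.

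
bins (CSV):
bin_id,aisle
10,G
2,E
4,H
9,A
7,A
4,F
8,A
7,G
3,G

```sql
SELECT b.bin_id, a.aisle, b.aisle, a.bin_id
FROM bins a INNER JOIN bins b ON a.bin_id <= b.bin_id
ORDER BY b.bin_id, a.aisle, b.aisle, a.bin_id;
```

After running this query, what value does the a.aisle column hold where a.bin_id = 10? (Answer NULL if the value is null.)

G

INNER JOIN keeps only pairs where the ON condition holds.
Matching on a.bin_id <= b.bin_id.
Matched pairs: 47.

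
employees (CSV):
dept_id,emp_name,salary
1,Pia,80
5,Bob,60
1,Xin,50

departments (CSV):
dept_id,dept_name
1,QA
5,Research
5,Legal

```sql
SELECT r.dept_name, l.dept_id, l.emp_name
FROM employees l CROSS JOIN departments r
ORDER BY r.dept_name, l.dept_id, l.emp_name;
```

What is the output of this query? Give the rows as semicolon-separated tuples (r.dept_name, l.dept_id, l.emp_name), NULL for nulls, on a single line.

(Legal, 1, Pia); (Legal, 1, Xin); (Legal, 5, Bob); (QA, 1, Pia); (QA, 1, Xin); (QA, 5, Bob); (Research, 1, Pia); (Research, 1, Xin); (Research, 5, Bob)

CROSS JOIN pairs every row of `employees` with every row of `departments`: 3 × 3 = 9 rows.
After projecting and ordering:
r.dept_name | l.dept_id | l.emp_name
Legal | 1 | Pia
Legal | 1 | Xin
Legal | 5 | Bob
QA | 1 | Pia
QA | 1 | Xin
QA | 5 | Bob
Research | 1 | Pia
Research | 1 | Xin
Research | 5 | Bob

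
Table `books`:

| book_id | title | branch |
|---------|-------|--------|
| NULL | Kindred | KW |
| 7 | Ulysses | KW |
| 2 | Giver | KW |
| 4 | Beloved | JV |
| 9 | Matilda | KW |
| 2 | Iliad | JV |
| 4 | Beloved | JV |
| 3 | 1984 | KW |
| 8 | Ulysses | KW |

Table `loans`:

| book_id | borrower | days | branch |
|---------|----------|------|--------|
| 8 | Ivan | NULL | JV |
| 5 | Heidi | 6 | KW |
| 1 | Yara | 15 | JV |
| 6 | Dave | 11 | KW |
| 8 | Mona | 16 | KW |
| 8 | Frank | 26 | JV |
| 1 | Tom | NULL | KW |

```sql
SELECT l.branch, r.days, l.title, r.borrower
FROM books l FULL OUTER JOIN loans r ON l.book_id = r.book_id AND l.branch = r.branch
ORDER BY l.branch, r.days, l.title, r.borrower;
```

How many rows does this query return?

15

FULL OUTER JOIN keeps every row from both sides; unmatched rows get NULL for the other side's columns.
Matching on l.book_id = r.book_id AND l.branch = r.branch. A NULL in a compared column never satisfies the condition.
Matched pairs: 1; unmatched l rows kept: 8; unmatched r rows kept: 6.
Total: 1 matched + 14 padded = 15 rows.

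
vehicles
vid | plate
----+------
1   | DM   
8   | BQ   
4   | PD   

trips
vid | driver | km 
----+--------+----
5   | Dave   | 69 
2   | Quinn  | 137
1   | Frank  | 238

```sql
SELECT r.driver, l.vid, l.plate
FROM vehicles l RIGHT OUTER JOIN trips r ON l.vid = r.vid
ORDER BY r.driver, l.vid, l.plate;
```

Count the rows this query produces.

RIGHT JOIN keeps every row from `trips`; unmatched rows get NULL for `vehicles`'s columns.
Matching on l.vid = r.vid.
Matched pairs: 1; unmatched r rows kept: 2.
Total: 1 matched + 2 padded = 3 rows.

3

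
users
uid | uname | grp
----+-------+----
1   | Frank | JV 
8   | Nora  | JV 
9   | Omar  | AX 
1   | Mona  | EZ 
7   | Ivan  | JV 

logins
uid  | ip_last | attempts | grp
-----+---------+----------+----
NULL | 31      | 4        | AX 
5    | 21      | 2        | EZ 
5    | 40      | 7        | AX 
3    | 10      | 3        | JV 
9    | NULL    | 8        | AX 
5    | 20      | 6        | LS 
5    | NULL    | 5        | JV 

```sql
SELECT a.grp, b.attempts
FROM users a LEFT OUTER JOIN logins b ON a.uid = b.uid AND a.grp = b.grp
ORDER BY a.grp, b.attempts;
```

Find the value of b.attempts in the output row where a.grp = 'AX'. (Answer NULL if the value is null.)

8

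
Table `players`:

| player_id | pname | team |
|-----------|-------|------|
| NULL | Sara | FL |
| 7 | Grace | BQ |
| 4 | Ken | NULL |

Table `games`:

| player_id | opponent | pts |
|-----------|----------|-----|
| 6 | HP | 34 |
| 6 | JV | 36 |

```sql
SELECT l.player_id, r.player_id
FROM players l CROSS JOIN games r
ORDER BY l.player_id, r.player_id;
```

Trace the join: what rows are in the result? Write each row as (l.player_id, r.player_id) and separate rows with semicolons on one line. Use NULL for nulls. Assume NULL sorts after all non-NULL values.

(4, 6); (4, 6); (7, 6); (7, 6); (NULL, 6); (NULL, 6)

CROSS JOIN pairs every row of `players` with every row of `games`: 3 × 2 = 6 rows.
After projecting and ordering:
l.player_id | r.player_id
4 | 6
4 | 6
7 | 6
7 | 6
NULL | 6
NULL | 6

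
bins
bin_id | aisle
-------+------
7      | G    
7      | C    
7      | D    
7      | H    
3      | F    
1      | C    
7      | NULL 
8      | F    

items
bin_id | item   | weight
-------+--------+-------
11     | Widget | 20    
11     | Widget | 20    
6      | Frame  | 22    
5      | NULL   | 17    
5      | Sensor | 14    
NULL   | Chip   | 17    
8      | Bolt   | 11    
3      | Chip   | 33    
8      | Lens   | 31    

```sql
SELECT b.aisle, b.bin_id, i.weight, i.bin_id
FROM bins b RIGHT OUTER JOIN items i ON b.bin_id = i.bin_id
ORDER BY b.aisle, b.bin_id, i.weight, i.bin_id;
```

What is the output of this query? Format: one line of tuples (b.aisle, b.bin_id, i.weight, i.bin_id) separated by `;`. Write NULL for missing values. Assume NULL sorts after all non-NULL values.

(F, 3, 33, 3); (F, 8, 11, 8); (F, 8, 31, 8); (NULL, NULL, 14, 5); (NULL, NULL, 17, 5); (NULL, NULL, 17, NULL); (NULL, NULL, 20, 11); (NULL, NULL, 20, 11); (NULL, NULL, 22, 6)

RIGHT JOIN keeps every row from `items`; unmatched rows get NULL for `bins`'s columns.
Matching on b.bin_id = i.bin_id. A NULL in a compared column never satisfies the condition.
- bin_id=7: no matching i row.
- bin_id=7: no matching i row.
- bin_id=7: no matching i row.
- bin_id=7: no matching i row.
- bin_id=3: 1 matching i row(s), so 1 row(s) emitted.
- bin_id=1: no matching i row.
- bin_id=7: no matching i row.
- bin_id=8: 2 matching i row(s), so 2 row(s) emitted.
- plus 6 unmatched i row(s), each kept with NULL b columns.
After projecting and ordering:
b.aisle | b.bin_id | i.weight | i.bin_id
F | 3 | 33 | 3
F | 8 | 11 | 8
F | 8 | 31 | 8
NULL | NULL | 14 | 5
NULL | NULL | 17 | 5
NULL | NULL | 17 | NULL
NULL | NULL | 20 | 11
NULL | NULL | 20 | 11
NULL | NULL | 22 | 6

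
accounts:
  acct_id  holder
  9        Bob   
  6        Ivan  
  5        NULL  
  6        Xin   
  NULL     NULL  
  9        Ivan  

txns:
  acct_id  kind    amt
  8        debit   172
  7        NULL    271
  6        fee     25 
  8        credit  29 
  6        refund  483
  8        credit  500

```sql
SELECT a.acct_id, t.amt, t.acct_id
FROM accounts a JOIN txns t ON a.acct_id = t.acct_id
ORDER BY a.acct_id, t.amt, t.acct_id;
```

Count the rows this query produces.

INNER JOIN keeps only pairs where the ON condition holds.
Matching on a.acct_id = t.acct_id. A NULL in a compared column never satisfies the condition.
- a (acct_id=9) has no partner → excluded.
- a (acct_id=6) pairs with 2 row(s) of t.
- a (acct_id=5) has no partner → excluded.
- a (acct_id=6) pairs with 2 row(s) of t.
- a (acct_id=NULL) has no partner → excluded.
- a (acct_id=9) has no partner → excluded.
Total: 4 rows.

4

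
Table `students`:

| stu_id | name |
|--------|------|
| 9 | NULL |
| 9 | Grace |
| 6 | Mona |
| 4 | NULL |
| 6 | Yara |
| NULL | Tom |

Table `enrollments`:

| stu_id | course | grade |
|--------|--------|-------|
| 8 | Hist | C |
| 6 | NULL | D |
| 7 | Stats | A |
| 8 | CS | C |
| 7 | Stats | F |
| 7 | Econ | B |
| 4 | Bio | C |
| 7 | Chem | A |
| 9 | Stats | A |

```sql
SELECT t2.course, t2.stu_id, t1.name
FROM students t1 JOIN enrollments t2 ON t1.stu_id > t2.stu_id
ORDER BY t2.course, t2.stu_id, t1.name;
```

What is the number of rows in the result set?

18

INNER JOIN keeps only pairs where the ON condition holds.
Matching on t1.stu_id > t2.stu_id. A NULL in a compared column never satisfies the condition.
- t1 row (stu_id=9): matches 8 t2 row(s) → 8 output row(s).
- t1 row (stu_id=9): matches 8 t2 row(s) → 8 output row(s).
- t1 row (stu_id=6): matches 1 t2 row(s) → 1 output row(s).
- t1 row (stu_id=4): no match → dropped.
- t1 row (stu_id=6): matches 1 t2 row(s) → 1 output row(s).
- t1 row (stu_id=NULL): no match → dropped.
Total: 18 rows.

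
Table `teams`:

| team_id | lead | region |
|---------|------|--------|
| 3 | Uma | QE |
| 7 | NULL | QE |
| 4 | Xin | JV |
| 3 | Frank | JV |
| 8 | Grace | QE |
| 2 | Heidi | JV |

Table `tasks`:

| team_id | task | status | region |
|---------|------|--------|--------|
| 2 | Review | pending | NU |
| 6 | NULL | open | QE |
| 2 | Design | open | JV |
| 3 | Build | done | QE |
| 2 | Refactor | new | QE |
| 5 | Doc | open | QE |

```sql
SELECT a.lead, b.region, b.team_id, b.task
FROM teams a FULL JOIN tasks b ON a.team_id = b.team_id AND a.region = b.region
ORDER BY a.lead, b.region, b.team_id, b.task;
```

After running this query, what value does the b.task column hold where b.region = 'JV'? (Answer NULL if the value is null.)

Design

FULL OUTER JOIN keeps every row from both sides; unmatched rows get NULL for the other side's columns.
Matching on a.team_id = b.team_id AND a.region = b.region.
- a[0] team_id=3, region=QE → 1 match(es) in b → 1 row(s).
- a[1] team_id=7, region=QE → no match; kept with NULLs on the b side.
- a[2] team_id=4, region=JV → no match; kept with NULLs on the b side.
- a[3] team_id=3, region=JV → no match; kept with NULLs on the b side.
- a[4] team_id=8, region=QE → no match; kept with NULLs on the b side.
- a[5] team_id=2, region=JV → 1 match(es) in b → 1 row(s).
- 4 b row(s) had no a match → kept, a columns NULL.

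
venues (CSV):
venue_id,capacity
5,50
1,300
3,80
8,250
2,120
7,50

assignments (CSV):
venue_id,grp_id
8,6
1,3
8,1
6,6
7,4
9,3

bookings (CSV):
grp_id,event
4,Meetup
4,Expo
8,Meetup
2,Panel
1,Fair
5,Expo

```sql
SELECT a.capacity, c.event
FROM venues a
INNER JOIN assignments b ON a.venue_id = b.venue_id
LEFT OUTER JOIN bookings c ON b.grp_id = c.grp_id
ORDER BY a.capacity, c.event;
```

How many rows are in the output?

5

Evaluate left to right. First `venues a INNER JOIN assignments b` on venue_id: 4 row(s).
Then LEFT JOIN `bookings c` on grp_id: each of those 4 rows is kept; rows whose b.grp_id has no match in c get NULL for c's columns.
Result: 5 row(s).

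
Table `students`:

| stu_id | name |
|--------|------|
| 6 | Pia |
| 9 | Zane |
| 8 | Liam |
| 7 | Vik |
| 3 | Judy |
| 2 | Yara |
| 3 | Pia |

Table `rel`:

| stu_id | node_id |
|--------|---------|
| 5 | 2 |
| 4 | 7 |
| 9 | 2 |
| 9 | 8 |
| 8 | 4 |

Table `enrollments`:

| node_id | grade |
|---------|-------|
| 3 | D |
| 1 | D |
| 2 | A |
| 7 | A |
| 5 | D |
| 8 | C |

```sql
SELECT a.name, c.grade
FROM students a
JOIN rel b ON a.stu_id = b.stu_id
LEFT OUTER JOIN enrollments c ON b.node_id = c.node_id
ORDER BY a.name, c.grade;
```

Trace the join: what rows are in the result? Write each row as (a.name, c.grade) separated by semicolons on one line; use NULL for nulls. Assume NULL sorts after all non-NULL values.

(Liam, NULL); (Zane, A); (Zane, C)

Step 1 — a INNER JOIN b on stu_id → 3 row(s).
Then LEFT JOIN `enrollments c` on node_id: each of those 3 rows is kept; rows whose b.node_id has no match in c get NULL for c's columns.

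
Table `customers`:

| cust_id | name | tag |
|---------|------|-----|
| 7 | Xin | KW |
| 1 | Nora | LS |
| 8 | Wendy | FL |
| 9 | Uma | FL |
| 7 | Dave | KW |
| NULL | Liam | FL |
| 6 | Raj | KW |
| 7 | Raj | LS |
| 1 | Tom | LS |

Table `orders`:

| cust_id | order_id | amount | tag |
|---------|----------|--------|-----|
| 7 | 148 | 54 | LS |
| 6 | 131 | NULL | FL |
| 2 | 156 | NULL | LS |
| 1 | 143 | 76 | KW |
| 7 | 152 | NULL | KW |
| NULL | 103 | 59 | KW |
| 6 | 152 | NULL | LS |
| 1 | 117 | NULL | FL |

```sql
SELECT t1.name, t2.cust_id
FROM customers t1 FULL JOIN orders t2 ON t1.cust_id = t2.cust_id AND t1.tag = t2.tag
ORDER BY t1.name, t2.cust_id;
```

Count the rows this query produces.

FULL OUTER JOIN keeps every row from both sides; unmatched rows get NULL for the other side's columns.
Matching on t1.cust_id = t2.cust_id AND t1.tag = t2.tag. A NULL in a compared column never satisfies the condition.
- t1 row (cust_id=7, tag=KW): matches 1 t2 row(s) → 1 output row(s).
- t1 row (cust_id=1, tag=LS): no match → kept, t2 columns NULL.
- t1 row (cust_id=8, tag=FL): no match → kept, t2 columns NULL.
- t1 row (cust_id=9, tag=FL): no match → kept, t2 columns NULL.
- t1 row (cust_id=7, tag=KW): matches 1 t2 row(s) → 1 output row(s).
- t1 row (cust_id=NULL, tag=FL): no match → kept, t2 columns NULL.
- t1 row (cust_id=6, tag=KW): no match → kept, t2 columns NULL.
- t1 row (cust_id=7, tag=LS): matches 1 t2 row(s) → 1 output row(s).
- t1 row (cust_id=1, tag=LS): no match → kept, t2 columns NULL.
- 6 t2 row(s) had no t1 match → kept, t1 columns NULL.
Total: 3 matched + 12 padded = 15 rows.

15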